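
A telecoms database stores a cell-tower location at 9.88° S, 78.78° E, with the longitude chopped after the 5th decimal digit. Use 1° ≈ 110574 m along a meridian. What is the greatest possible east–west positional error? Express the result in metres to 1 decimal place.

Truncating at 5 decimal places can drop up to a full unit in the last place, so the longitude may be off by as much as 1e-05°.
One degree of longitude at 9.88° is 110574 × cos 9.88° ≈ 110574 × 0.9852 = 108934 m.
Maximum E–W displacement: 1e-05 × 108934 = 1.08934 m.

1.1 metres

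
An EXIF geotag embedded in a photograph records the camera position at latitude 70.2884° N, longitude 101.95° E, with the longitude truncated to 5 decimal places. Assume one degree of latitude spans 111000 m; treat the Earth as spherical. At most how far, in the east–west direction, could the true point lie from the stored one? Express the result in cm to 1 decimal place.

Truncating at 5 decimal places can drop up to a full unit in the last place, so the longitude may be off by as much as 1e-05°.
Parallels shrink by cos φ, so at 70.2884° a degree of longitude is 111000 × 0.3373 ≈ 37438.7 m.
East–west error: 1e-05° × 37438.7 m/° ≈ 0.374387 m.
That is 0.374387 m = 37.439 cm.

37.4 cm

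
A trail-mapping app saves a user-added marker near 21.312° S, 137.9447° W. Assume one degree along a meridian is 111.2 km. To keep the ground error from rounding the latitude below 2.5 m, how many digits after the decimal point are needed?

5 decimal places

One degree of latitude covers 111200 m.
With N decimal places the half-ulp bound is 0.5·10⁻ᴺ°, or 0.5·10⁻ᴺ × 111200 m on the ground.
Setting 55600 × 10⁻ᴺ ≤ 2.5 gives 10ᴺ ≥ 2.224e+04, i.e. N ≥ 4.35.
N = 4 would give 5.56 m (too coarse); N = 5 gives 0.556 m ≤ 2.5 m.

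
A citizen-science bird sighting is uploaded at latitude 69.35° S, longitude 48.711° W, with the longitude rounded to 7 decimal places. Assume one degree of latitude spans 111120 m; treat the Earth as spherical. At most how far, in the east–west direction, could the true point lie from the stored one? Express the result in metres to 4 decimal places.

0.0020 metres

Rounding to 7 decimal places leaves the longitude within ±5e-08° of the true value.
At latitude 69.35° a degree of longitude spans 111120 m × cos 69.35° = 111120 × 0.3527 ≈ 39187.4 m.
So at most 5e-08° × 39187.4 ≈ 0.00195937 m east–west.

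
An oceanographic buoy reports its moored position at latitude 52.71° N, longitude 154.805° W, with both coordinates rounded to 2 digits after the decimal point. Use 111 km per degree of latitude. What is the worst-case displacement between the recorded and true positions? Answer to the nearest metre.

649 metres

Rounding to 2 decimal places leaves each coordinate within ±0.005° of the true value.
Latitude error → 0.005 × 111000 = 555 m along the meridian.
Longitude error → 0.005 × 111000 × cos 52.71° = 0.005 × 111000 × 0.6058 ≈ 336.247 m.
The two errors are perpendicular, so the maximum displacement is √(555² + 336.247²) ≈ 648.912 m.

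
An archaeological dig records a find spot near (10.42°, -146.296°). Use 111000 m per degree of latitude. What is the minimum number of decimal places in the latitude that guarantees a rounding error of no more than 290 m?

One degree of latitude covers 111000 m.
With N decimal places the half-ulp bound is 0.5·10⁻ᴺ°, or 0.5·10⁻ᴺ × 111000 m on the ground.
Need 0.5 × 111000 × 10⁻ᴺ ≤ 290 → 10⁻ᴺ ≤ 5.225e-03, so N ≥ 2.28.
N = 2 would give 555 m (too coarse); N = 3 gives 55.5 m ≤ 290 m.

3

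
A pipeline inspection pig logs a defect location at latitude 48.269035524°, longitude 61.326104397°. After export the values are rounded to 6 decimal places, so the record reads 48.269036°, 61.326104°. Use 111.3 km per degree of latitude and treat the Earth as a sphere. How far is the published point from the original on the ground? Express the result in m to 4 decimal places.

Δlat = 48.269035524 − 48.269036 = -0.000000476°; Δlon = 61.326104397 − 61.326104 = +0.000000397°.
N–S: -0.000000476° × 111300 m/° = -0.0529788 m.
East–west at this latitude: 0.000000397° × 111300 × cos 48.269° ≈ 0.000000397 × 74085 = 0.0294118 m.
Distance: √(0.0529788² + 0.0294118²) ≈ 0.0605954 m.

0.0606 m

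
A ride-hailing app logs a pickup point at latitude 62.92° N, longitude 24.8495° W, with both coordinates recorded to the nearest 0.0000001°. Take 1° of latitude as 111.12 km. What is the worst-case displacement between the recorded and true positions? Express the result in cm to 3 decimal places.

Rounding to 7 decimal places leaves each coordinate within ±5e-08° of the true value.
North–south component: 5e-08° × 111120 = 0.005556 m.
East–west component at 62.92°: 5e-08° × 111120 × cos 62.92° ≈ 5e-08 × 50585.6 ≈ 0.00252928 m.
Worst case both components are at the extreme and orthogonal: √(0.005556² + 0.00252928²) ≈ 0.00610462 m.
That is 0.00610462 m = 0.61046 cm.

0.610 cm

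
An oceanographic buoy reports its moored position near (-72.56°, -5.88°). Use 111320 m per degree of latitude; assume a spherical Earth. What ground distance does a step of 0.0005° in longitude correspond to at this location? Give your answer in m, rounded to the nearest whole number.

17 m

0.0005° of longitude at 72.56° is 0.0005 × 111320 × cos 72.56° ≈ 0.0005 × 33363.4 = 16.6817 m.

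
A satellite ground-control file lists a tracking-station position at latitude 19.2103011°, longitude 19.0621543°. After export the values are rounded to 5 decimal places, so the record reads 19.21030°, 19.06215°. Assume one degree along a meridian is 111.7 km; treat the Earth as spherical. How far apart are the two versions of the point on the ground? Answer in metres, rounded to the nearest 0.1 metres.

0.5 metres

The latitude changed by +0.0000011° and the longitude by +0.0000043°.
N–S: 0.0000011° × 111700 m/° = 0.12287 m.
E–W at 19.2103°: 0.0000043° × 111700 × cos 19.2103° = 0.0000043 × 111700 × 0.9443 ≈ 0.453565 m.
Distance: √(0.12287² + 0.453565²) ≈ 0.469913 m.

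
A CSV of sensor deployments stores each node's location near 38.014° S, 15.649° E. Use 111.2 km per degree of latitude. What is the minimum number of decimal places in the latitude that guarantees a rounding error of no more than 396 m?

One degree of latitude covers 111200 m.
With N decimal places the half-ulp bound is 0.5·10⁻ᴺ°, or 0.5·10⁻ᴺ × 111200 m on the ground.
Need 0.5 × 111200 × 10⁻ᴺ ≤ 396 → 10⁻ᴺ ≤ 7.122e-03, so N ≥ 2.15.
N = 2 would give 556 m (too coarse); N = 3 gives 55.6 m ≤ 396 m.

3 decimal places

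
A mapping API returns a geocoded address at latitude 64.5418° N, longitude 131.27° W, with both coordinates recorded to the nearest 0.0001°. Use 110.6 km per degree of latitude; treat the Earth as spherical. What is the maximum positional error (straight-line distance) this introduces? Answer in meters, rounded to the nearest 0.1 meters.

6.0 meters

Rounding to 4 decimal places leaves each coordinate within ±5e-05° of the true value.
North–south component: 5e-05° × 110600 = 5.53 m.
East–west component at 64.5418°: 5e-05° × 110600 × cos 64.5418° ≈ 5e-05 × 47541.7 ≈ 2.37708 m.
The two errors are perpendicular, so the maximum displacement is √(5.53² + 2.37708²) ≈ 6.01925 m.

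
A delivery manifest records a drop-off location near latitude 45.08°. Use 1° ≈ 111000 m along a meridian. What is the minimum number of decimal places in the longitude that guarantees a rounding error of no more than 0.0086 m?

7 decimal places

At 45.08° one degree of longitude covers 111000 × cos 45.08° ≈ 111000 × 0.7061 ≈ 78379.2 m.
With N decimal places the half-ulp bound is 0.5·10⁻ᴺ°, or 0.5·10⁻ᴺ × 78379.2 m on the ground.
Setting 39189.6 × 10⁻ᴺ ≤ 0.0086 gives 10ᴺ ≥ 4.557e+06, i.e. N ≥ 6.66.
So 7 decimal places suffice (0.00392 m); 6 would allow up to 0.0392 m.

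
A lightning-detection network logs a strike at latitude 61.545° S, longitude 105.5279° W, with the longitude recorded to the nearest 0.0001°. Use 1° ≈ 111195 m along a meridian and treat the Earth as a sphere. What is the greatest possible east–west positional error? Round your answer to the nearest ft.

9 ft

Rounding to 4 decimal places leaves the longitude within ±5e-05° of the true value.
At latitude 61.545° a degree of longitude spans 111195 m × cos 61.545° = 111195 × 0.4765 ≈ 52980.9 m.
Maximum E–W displacement: 5e-05 × 52980.9 = 2.64905 m.
Converting: 2.64905 m × 3.2808 ft/m ≈ 8.6911 ft.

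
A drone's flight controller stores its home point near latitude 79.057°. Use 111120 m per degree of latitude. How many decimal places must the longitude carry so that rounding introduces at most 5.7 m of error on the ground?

At 79.057° one degree of longitude covers 111120 × cos 79.057° ≈ 111120 × 0.1898 ≈ 21094.2 m.
With N decimal places the half-ulp bound is 0.5·10⁻ᴺ°, or 0.5·10⁻ᴺ × 21094.2 m on the ground.
Setting 10547.1 × 10⁻ᴺ ≤ 5.7 gives 10ᴺ ≥ 1850, i.e. N ≥ 3.27.
At 3 places the error can reach 10.5 m, but 4 places keeps it to 1.05 m.

4 decimal places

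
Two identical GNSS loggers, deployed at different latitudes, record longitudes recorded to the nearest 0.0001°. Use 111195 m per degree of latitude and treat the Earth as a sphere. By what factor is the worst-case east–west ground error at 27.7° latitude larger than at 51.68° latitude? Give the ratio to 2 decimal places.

1.43

Rounding to 4 decimal places leaves the longitude within ±5e-05° of the true value.
At 27.7°: 5e-05° × 111195 × cos 27.7° = 5e-05 × 111195 × 0.8854 ≈ 4.9226 m.
At 51.68°: 5e-05° × 111195 × cos 51.68° = 5e-05 × 111195 × 0.6201 ≈ 3.4473 m.
Ratio: 4.9226 / 3.4473 = cos 27.7° / cos 51.68° ≈ 1.4279.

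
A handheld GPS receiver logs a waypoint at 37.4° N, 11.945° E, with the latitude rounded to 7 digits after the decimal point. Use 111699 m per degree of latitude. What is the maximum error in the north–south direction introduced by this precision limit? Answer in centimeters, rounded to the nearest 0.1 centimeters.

Rounding to 7 decimal places leaves the latitude within ±5e-08° of the true value.
Along the meridian that is 5e-08° × 111699 m/° = 0.00558495 m.
That is 0.00558495 m = 0.55849 cm.

0.6 centimeters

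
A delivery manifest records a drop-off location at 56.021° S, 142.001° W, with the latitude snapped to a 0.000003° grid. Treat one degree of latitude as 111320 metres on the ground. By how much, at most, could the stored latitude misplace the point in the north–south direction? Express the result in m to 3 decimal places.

With a 0.000003° grid the true value lies within half a step, ±0.000003°/2 = ±1.5e-06°, of the stored one.
Along the meridian that is 1.5e-06° × 111320 m/° = 0.16698 m.

0.167 m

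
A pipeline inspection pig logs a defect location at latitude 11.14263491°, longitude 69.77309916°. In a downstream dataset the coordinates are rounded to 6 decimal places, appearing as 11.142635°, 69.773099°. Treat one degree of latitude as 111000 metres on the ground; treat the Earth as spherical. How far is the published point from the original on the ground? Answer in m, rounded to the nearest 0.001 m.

Δlat = 11.14263491 − 11.142635 = -0.00000009°; Δlon = 69.77309916 − 69.773099 = +0.00000016°.
N–S: -0.00000009° × 111000 m/° = -0.00999 m.
East–west at this latitude: 0.00000016° × 111000 × cos 11.1426° ≈ 0.00000016 × 108908 = 0.0174252 m.
Hypotenuse of the two orthogonal shifts: √(0.00999² + 0.0174252²) = 0.0200858 m.

0.020 m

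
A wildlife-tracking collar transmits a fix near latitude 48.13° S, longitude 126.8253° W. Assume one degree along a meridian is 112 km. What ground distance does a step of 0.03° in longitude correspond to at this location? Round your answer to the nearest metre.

2243 metres

0.03° of longitude at 48.13° is 0.03 × 112000 × cos 48.13° ≈ 0.03 × 74753.6 = 2242.61 m.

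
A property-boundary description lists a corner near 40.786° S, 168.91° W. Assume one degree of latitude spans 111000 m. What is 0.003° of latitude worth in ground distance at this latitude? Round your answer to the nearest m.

Along a meridian 0.003° is 0.003 × 111000 = 333 m.

333 m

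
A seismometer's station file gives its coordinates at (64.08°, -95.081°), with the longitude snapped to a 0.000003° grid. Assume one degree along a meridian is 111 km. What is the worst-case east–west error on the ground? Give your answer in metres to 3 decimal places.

0.073 metres

With a 0.000003° grid the true value lies within half a step, ±0.000003°/2 = ±1.5e-06°, of the stored one.
One degree of longitude at 64.08° is 111000 × cos 64.08° ≈ 111000 × 0.4371 = 48519.9 m.
Maximum E–W displacement: 1.5e-06 × 48519.9 = 0.0727798 m.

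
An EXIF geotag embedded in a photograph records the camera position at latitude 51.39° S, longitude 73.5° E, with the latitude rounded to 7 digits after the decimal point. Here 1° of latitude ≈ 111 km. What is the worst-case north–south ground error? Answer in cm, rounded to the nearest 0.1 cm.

Rounding to 7 decimal places leaves the latitude within ±5e-08° of the true value.
North–south distance: 5e-08° × 111000 m/° = 0.00555 m.
That is 0.00555 m = 0.555 cm.

0.6 cm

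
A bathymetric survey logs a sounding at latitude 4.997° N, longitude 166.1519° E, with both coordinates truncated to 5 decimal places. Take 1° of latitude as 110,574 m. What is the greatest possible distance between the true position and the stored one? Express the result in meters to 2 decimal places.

1.56 meters

Truncating at 5 decimal places can drop up to a full unit in the last place, so each coordinate may be off by as much as 1e-05°.
North–south component: 1e-05° × 110574 = 1.10574 m.
E–W at 4.997°: 1e-05° × 110574 × cos 4.997° = 1e-05 × 110574 × 0.9962 ≈ 1.10154 m.
The two errors are perpendicular, so the maximum displacement is √(1.10574² + 1.10154²) ≈ 1.56078 m.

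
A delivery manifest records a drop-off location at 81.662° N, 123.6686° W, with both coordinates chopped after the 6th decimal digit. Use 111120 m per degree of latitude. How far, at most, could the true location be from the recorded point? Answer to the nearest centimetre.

Truncating at 6 decimal places can drop up to a full unit in the last place, so each coordinate may be off by as much as 1e-06°.
N–S: 1e-06° × 111120 m/° = 0.11112 m.
East–west component at 81.662°: 1e-06° × 111120 × cos 81.662° ≈ 1e-06 × 16113.8 ≈ 0.0161138 m.
Worst case both components are at the extreme and orthogonal: √(0.11112² + 0.0161138²) ≈ 0.112282 m.
That is 0.112282 m = 11.228 cm.

11 centimetres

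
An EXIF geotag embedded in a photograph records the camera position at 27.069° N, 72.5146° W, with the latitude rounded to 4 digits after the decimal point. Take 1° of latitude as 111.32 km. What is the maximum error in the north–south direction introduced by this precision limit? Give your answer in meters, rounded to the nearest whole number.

6 meters

Rounding to 4 decimal places leaves the latitude within ±5e-05° of the true value.
Along the meridian that is 5e-05° × 111320 m/° = 5.566 m.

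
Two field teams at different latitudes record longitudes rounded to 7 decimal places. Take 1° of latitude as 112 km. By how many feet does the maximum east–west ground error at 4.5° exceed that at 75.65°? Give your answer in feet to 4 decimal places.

0.0138 feet

Rounding to 7 decimal places leaves the longitude within ±5e-08° of the true value.
At 4.5°: 5e-08° × 112000 × cos 4.5° = 5e-08 × 112000 × 0.9969 ≈ 0.0055827 m.
Error at 75.65° = 5e-08° × 112000 × cos 75.65° ≈ 0.0056 × 0.2478 = 0.0013879 m.
So the lower-latitude error exceeds the higher by 0.0055827 − 0.0013879 = 0.0041948 m.
Converting: 0.00419481 m × 3.2808 ft/m ≈ 0.013762 ft.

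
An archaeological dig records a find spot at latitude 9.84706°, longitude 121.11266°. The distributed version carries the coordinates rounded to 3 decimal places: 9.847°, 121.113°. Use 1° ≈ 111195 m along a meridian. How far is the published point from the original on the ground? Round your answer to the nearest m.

Δlat = 9.84706 − 9.847 = +0.00006°; Δlon = 121.11266 − 121.113 = -0.00034°.
North–south shift: 0.00006 × 111195 = 6.6717 m.
E–W at 9.847°: -0.00034° × 111195 × cos 9.847° = -0.00034 × 111195 × 0.9853 ≈ -37.2493 m.
Distance: √(6.6717² + 37.2493²) ≈ 37.8421 m.

38 m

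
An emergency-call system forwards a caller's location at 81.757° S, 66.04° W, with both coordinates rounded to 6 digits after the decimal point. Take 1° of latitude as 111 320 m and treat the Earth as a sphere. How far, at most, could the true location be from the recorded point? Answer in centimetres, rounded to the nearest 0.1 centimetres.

5.6 centimetres

Rounding to 6 decimal places leaves each coordinate within ±5e-07° of the true value.
Latitude error → 5e-07 × 111320 = 0.05566 m along the meridian.
East–west component at 81.757°: 5e-07° × 111320 × cos 81.757° ≈ 5e-07 × 15960.1 ≈ 0.00798007 m.
Combining orthogonally: (0.05566² + 0.00798007²)^½ ≈ 0.0562291 m.
That is 0.0562291 m = 5.6229 cm.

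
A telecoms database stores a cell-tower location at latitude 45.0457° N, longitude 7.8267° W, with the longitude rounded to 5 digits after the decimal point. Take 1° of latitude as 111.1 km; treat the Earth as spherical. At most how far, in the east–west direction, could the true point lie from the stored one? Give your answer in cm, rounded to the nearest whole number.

39 cm

Rounding to 5 decimal places leaves the longitude within ±5e-06° of the true value.
Parallels shrink by cos φ, so at 45.0457° a degree of longitude is 111100 × 0.7065 ≈ 78496.9 m.
So at most 5e-06° × 78496.9 ≈ 0.392484 m east–west.
That is 0.392484 m = 39.248 cm.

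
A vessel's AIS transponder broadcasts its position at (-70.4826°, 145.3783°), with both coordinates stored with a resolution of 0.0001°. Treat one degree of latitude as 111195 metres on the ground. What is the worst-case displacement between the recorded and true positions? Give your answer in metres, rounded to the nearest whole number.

With a 0.0001° grid the true value lies within half a step, ±0.0001°/2 = ±5e-05°, of the stored one.
Latitude error → 5e-05 × 111195 = 5.55975 m along the meridian.
E–W at 70.4826°: 5e-05° × 111195 × cos 70.4826° = 5e-05 × 111195 × 0.3341 ≈ 1.85747 m.
The two errors are perpendicular, so the maximum displacement is √(5.55975² + 1.85747²) ≈ 5.86183 m.

6 metres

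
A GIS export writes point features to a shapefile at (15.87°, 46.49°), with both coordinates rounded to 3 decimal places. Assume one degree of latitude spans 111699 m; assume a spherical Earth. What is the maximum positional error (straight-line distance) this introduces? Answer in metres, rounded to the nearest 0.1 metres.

77.5 metres

Rounding to 3 decimal places leaves each coordinate within ±0.0005° of the true value.
North–south component: 0.0005° × 111699 = 55.8495 m.
East–west component at 15.87°: 0.0005° × 111699 × cos 15.87° ≈ 0.0005 × 107442 ≈ 53.7208 m.
Worst case both components are at the extreme and orthogonal: √(55.8495² + 53.7208²) ≈ 77.4925 m.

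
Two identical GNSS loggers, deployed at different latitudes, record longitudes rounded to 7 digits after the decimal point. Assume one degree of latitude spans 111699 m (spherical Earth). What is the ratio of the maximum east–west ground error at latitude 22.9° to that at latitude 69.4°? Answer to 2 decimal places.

Rounding to 7 decimal places leaves the longitude within ±5e-08° of the true value.
At 22.9°: 5e-08° × 111699 × cos 22.9° = 5e-08 × 111699 × 0.9212 ≈ 0.0051448 m.
At 69.4°: 5e-08° × 111699 × cos 69.4° = 5e-08 × 111699 × 0.3518 ≈ 0.001965 m.
The ratio reduces to cos 22.9° / cos 69.4° = 0.9212/0.3518 ≈ 2.6182.

2.62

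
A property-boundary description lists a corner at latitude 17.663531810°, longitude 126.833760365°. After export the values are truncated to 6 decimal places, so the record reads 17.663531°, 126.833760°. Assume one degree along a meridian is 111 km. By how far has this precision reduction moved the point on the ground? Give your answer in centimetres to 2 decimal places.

Δlat = 17.663531810 − 17.663531 = +0.000000810°; Δlon = 126.833760365 − 126.833760 = +0.000000365°.
N–S: 0.000000810° × 111000 m/° = 0.08991 m.
E–W at 17.6635°: 0.000000365° × 111000 × cos 17.6635° = 0.000000365 × 111000 × 0.9529 ≈ 0.0386049 m.
Distance: √(0.08991² + 0.0386049²) ≈ 0.0978476 m.
That is 0.0978476 m = 9.7848 cm.

9.78 centimetres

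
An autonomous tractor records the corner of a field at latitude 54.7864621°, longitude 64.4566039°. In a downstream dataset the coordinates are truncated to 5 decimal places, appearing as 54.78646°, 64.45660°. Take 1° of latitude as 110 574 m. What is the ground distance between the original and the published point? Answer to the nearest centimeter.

Δlat = 54.7864621 − 54.78646 = +0.0000021°; Δlon = 64.4566039 − 64.45660 = +0.0000039°.
North–south shift: 0.0000021 × 110574 = 0.232205 m.
E–W at 54.7865°: 0.0000039° × 110574 × cos 54.7865° = 0.0000039 × 110574 × 0.5766 ≈ 0.248663 m.
Hypotenuse of the two orthogonal shifts: √(0.232205² + 0.248663²) = 0.340224 m.
That is 0.340224 m = 34.022 cm.

34 centimeters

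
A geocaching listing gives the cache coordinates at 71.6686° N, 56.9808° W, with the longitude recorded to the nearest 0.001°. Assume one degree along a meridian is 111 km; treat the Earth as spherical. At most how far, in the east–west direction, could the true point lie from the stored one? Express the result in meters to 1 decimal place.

Rounding to 3 decimal places leaves the longitude within ±0.0005° of the true value.
One degree of longitude at 71.6686° is 111000 × cos 71.6686° ≈ 111000 × 0.3145 = 34910.9 m.
Maximum E–W displacement: 0.0005 × 34910.9 = 17.4555 m.

17.5 meters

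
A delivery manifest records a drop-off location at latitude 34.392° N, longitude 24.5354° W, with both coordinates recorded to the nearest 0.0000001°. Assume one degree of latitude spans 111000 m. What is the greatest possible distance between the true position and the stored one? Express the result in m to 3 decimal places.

Rounding to 7 decimal places leaves each coordinate within ±5e-08° of the true value.
Latitude error → 5e-08 × 111000 = 0.00555 m along the meridian.
E–W at 34.392°: 5e-08° × 111000 × cos 34.392° = 5e-08 × 111000 × 0.8252 ≈ 0.00457982 m.
Combining orthogonally: (0.00555² + 0.00457982²)^½ ≈ 0.00719564 m.

0.007 m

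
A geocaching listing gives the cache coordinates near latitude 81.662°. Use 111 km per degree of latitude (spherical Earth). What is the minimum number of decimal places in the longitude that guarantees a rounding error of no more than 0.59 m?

5 decimal places

At 81.662° one degree of longitude covers 111000 × cos 81.662° ≈ 111000 × 0.1450 ≈ 16096.4 m.
Rounding to N decimal places gives at most 0.5 × 10⁻ᴺ degrees of error, i.e. 0.5 × 10⁻ᴺ × 16096.4 m.
Need 0.5 × 16096.4 × 10⁻ᴺ ≤ 0.59 → 10⁻ᴺ ≤ 7.331e-05, so N ≥ 4.13.
At 4 places the error can reach 0.805 m, but 5 places keeps it to 0.0805 m.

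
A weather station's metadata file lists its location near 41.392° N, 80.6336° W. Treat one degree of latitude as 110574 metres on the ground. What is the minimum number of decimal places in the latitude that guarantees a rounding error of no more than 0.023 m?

7 decimal places

One degree of latitude covers 110574 m.
N decimal places → at most half a unit in the last place, 0.5 × 10⁻ᴺ° = 110574/2 × 10⁻ᴺ m.
Need 0.5 × 110574 × 10⁻ᴺ ≤ 0.023 → 10⁻ᴺ ≤ 4.160e-07, so N ≥ 6.38.
N = 6 would give 0.0553 m (too coarse); N = 7 gives 0.00553 m ≤ 0.023 m.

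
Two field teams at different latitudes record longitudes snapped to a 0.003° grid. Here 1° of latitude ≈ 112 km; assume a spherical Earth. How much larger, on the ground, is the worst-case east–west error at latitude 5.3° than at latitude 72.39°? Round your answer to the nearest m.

116 m

With a 0.003° grid the true value lies within half a step, ±0.003°/2 = ±0.0015°, of the stored one.
Error at 5.3° = 0.0015° × 112000 × cos 5.3° ≈ 168 × 0.9957 = 167.28 m.
At 72.39°: 0.0015° × 112000 × cos 72.39° = 0.0015 × 112000 × 0.3025 ≈ 50.826 m.
Difference: 167.28 − 50.826 = 116.46 m.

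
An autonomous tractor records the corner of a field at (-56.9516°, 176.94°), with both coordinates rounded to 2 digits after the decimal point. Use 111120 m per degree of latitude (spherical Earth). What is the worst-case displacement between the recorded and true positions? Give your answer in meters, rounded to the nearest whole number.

633 meters

Rounding to 2 decimal places leaves each coordinate within ±0.005° of the true value.
North–south component: 0.005° × 111120 = 555.6 m.
E–W at 56.9516°: 0.005° × 111120 × cos 56.9516° = 0.005 × 111120 × 0.5453 ≈ 302.995 m.
The two errors are perpendicular, so the maximum displacement is √(555.6² + 302.995²) ≈ 632.849 m.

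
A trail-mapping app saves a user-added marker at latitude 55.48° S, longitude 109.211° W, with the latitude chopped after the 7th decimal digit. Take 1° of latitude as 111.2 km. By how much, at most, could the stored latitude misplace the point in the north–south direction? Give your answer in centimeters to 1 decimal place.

1.1 centimeters

Truncating at 7 decimal places can drop up to a full unit in the last place, so the latitude may be off by as much as 1e-07°.
So the N–S error is at most 1e-07 × 111200 = 0.01112 m.
That is 0.01112 m = 1.112 cm.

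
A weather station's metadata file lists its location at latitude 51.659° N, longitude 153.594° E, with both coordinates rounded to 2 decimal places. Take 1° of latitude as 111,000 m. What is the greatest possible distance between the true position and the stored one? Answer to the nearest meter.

653 meters

Rounding to 2 decimal places leaves each coordinate within ±0.005° of the true value.
N–S: 0.005° × 111000 m/° = 555 m.
East–west component at 51.659°: 0.005° × 111000 × cos 51.659° ≈ 0.005 × 68857.8 ≈ 344.289 m.
The two errors are perpendicular, so the maximum displacement is √(555² + 344.289²) ≈ 653.116 m.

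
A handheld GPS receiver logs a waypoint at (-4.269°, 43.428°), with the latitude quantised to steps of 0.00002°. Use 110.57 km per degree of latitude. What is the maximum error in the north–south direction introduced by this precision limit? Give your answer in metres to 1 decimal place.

1.1 metres

With a 0.00002° grid the true value lies within half a step, ±0.00002°/2 = ±1e-05°, of the stored one.
Along the meridian that is 1e-05° × 110570 m/° = 1.1057 m.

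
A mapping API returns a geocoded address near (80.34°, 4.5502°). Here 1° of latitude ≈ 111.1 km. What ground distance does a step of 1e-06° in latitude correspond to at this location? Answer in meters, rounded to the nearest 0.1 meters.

0.1 meters

Along a meridian 1e-06° is 1e-06 × 111100 = 0.1111 m.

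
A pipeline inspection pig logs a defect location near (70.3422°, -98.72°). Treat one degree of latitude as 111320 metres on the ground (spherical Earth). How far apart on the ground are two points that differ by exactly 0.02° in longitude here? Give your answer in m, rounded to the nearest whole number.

0.02° of longitude at 70.3422° is 0.02 × 111320 × cos 70.3422° ≈ 0.02 × 37448.2 = 748.965 m.

749 m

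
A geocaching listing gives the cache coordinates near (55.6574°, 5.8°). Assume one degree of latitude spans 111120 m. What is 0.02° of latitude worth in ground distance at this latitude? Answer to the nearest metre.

2222 metres

Along a meridian 0.02° is 0.02 × 111120 = 2222.4 m.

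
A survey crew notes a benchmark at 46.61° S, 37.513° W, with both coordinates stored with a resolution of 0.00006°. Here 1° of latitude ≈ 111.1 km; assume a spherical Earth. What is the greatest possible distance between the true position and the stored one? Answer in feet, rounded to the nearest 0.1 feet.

13.3 feet

With a 0.00006° grid the true value lies within half a step, ±0.00006°/2 = ±3e-05°, of the stored one.
North–south component: 3e-05° × 111100 = 3.333 m.
Longitude error → 3e-05 × 111100 × cos 46.61° = 3e-05 × 111100 × 0.6870 ≈ 2.28964 m.
The two errors are perpendicular, so the maximum displacement is √(3.333² + 2.28964²) ≈ 4.04368 m.
Converting: 4.04368 m × 3.2808 ft/m ≈ 13.267 ft.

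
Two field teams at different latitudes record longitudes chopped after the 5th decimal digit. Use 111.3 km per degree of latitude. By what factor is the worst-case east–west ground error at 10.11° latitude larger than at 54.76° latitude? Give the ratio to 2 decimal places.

Truncating at 5 decimal places can drop up to a full unit in the last place, so the longitude may be off by as much as 1e-05°.
At 10.11°: 1e-05° × 111300 × cos 10.11° = 1e-05 × 111300 × 0.9845 ≈ 1.0957 m.
Error at 54.76° = 1e-05° × 111300 × cos 54.76° ≈ 1.113 × 0.5770 = 0.6422 m.
Ratio: 1.0957 / 0.6422 = cos 10.11° / cos 54.76° ≈ 1.7062.

1.71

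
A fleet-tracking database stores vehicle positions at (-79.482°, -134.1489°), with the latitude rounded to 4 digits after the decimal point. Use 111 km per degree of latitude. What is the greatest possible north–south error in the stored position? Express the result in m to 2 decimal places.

5.55 m

Rounding to 4 decimal places leaves the latitude within ±5e-05° of the true value.
So the N–S error is at most 5e-05 × 111000 = 5.55 m.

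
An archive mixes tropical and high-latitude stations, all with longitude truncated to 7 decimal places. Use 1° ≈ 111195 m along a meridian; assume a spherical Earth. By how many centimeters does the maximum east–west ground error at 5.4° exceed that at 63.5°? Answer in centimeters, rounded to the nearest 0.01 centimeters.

Truncating at 7 decimal places can drop up to a full unit in the last place, so the longitude may be off by as much as 1e-07°.
Error at 5.4° = 1e-07° × 111195 × cos 5.4° ≈ 0.011119 × 0.9956 = 0.01107 m.
At 63.5°: 1e-07° × 111195 × cos 63.5° = 1e-07 × 111195 × 0.4462 ≈ 0.0049615 m.
Difference: 0.01107 − 0.0049615 = 0.0061087 m.
That is 0.00610865 m = 0.61087 cm.

0.61 centimeters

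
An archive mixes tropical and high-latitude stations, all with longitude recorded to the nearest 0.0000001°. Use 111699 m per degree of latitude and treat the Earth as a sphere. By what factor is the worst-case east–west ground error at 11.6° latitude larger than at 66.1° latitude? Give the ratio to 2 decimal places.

Rounding to 7 decimal places leaves the longitude within ±5e-08° of the true value.
Error at 11.6° = 5e-08° × 111699 × cos 11.6° ≈ 0.0055849 × 0.9796 = 0.0054709 m.
Error at 66.1° = 5e-08° × 111699 × cos 66.1° ≈ 0.0055849 × 0.4051 = 0.0022627 m.
Ratio: 0.0054709 / 0.0022627 = cos 11.6° / cos 66.1° ≈ 2.4179.

2.42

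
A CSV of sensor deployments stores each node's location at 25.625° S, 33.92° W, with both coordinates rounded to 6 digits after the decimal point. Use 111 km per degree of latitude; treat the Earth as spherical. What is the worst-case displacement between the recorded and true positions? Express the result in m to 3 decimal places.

0.075 m

Rounding to 6 decimal places leaves each coordinate within ±5e-07° of the true value.
N–S: 5e-07° × 111000 m/° = 0.0555 m.
Longitude error → 5e-07 × 111000 × cos 25.625° = 5e-07 × 111000 × 0.9016 ≈ 0.0500412 m.
Worst case both components are at the extreme and orthogonal: √(0.0555² + 0.0500412²) ≈ 0.0747287 m.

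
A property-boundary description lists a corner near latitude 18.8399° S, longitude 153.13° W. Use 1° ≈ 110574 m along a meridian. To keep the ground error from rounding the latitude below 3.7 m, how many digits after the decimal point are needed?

One degree of latitude covers 110574 m.
With N decimal places the half-ulp bound is 0.5·10⁻ᴺ°, or 0.5·10⁻ᴺ × 110574 m on the ground.
Setting 55287 × 10⁻ᴺ ≤ 3.7 gives 10ᴺ ≥ 1.494e+04, i.e. N ≥ 4.17.
So 5 decimal places suffice (0.553 m); 4 would allow up to 5.53 m.

5 decimal places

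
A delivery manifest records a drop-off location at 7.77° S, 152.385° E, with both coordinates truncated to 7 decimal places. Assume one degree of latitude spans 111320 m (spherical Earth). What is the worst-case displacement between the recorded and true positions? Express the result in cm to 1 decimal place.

1.6 cm

Truncating at 7 decimal places can drop up to a full unit in the last place, so each coordinate may be off by as much as 1e-07°.
Latitude error → 1e-07 × 111320 = 0.011132 m along the meridian.
E–W at 7.77°: 1e-07° × 111320 × cos 7.77° = 1e-07 × 111320 × 0.9908 ≈ 0.0110298 m.
Worst case both components are at the extreme and orthogonal: √(0.011132² + 0.0110298²) ≈ 0.0156709 m.
That is 0.0156709 m = 1.5671 cm.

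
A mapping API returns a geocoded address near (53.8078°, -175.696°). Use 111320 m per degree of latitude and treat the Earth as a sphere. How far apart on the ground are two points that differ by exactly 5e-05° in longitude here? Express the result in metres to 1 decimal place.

5e-05° of longitude at 53.8078° is 5e-05 × 111320 × cos 53.8078° ≈ 5e-05 × 65734 = 3.2867 m.

3.3 metres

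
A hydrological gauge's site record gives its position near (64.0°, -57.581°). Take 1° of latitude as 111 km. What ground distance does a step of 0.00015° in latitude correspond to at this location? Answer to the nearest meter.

17 meters

Along a meridian 0.00015° is 0.00015 × 111000 = 16.65 m.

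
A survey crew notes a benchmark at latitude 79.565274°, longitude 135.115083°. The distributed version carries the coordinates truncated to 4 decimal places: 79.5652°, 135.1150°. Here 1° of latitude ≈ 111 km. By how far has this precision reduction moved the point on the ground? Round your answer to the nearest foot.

Δlat = 79.565274 − 79.5652 = +0.000074°; Δlon = 135.115083 − 135.1150 = +0.000083°.
N–S: 0.000074° × 111000 m/° = 8.214 m.
East–west at this latitude: 0.000083° × 111000 × cos 79.5652° ≈ 0.000083 × 20103.9 = 1.66863 m.
Distance: √(8.214² + 1.66863²) ≈ 8.38177 m.
In feet: 8.38177 m ÷ 0.3048 ≈ 27.499 ft.

27 feet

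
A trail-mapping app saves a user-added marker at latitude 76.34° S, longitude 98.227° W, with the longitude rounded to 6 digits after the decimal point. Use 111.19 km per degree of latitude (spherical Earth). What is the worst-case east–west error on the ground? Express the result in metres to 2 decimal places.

Rounding to 6 decimal places leaves the longitude within ±5e-07° of the true value.
At latitude 76.34° a degree of longitude spans 111190 m × cos 76.34° = 111190 × 0.2362 ≈ 26258.6 m.
So at most 5e-07° × 26258.6 ≈ 0.0131293 m east–west.

0.01 metres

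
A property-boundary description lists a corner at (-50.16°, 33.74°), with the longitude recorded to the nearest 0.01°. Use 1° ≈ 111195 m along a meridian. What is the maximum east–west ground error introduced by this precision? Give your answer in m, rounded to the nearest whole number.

356 m

Rounding to 2 decimal places leaves the longitude within ±0.005° of the true value.
Parallels shrink by cos φ, so at 50.16° a degree of longitude is 111195 × 0.6406 ≈ 71236.6 m.
So at most 0.005° × 71236.6 ≈ 356.183 m east–west.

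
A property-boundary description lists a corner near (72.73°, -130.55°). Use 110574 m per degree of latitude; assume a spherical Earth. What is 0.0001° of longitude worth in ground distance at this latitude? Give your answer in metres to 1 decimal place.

At 72.73° a degree of longitude is 110574 × cos 72.73° ≈ 32826.6 m, so 0.0001° corresponds to 3.28266 m.

3.3 metres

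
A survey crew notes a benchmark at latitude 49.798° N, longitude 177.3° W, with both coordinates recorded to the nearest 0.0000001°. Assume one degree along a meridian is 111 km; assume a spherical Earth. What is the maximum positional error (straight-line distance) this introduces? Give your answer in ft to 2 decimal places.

0.02 ft

Rounding to 7 decimal places leaves each coordinate within ±5e-08° of the true value.
N–S: 5e-08° × 111000 m/° = 0.00555 m.
Longitude error → 5e-08 × 111000 × cos 49.798° = 5e-08 × 111000 × 0.6455 ≈ 0.00358244 m.
Combining orthogonally: (0.00555² + 0.00358244²)^½ ≈ 0.00660578 m.
Converting: 0.00660578 m × 3.2808 ft/m ≈ 0.021673 ft.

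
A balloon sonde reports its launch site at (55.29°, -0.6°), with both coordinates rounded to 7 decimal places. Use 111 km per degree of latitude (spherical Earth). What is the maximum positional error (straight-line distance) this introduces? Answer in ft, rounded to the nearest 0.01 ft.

Rounding to 7 decimal places leaves each coordinate within ±5e-08° of the true value.
North–south component: 5e-08° × 111000 = 0.00555 m.
Longitude error → 5e-08 × 111000 × cos 55.29° = 5e-08 × 111000 × 0.5694 ≈ 0.0031603 m.
Combining orthogonally: (0.00555² + 0.0031603²)^½ ≈ 0.0063867 m.
Converting: 0.0063867 m × 3.2808 ft/m ≈ 0.020954 ft.

0.02 ft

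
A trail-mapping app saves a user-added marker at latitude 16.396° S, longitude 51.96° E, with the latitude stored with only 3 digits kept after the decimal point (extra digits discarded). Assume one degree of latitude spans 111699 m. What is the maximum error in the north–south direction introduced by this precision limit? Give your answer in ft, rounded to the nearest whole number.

366 ft

Truncating at 3 decimal places can drop up to a full unit in the last place, so the latitude may be off by as much as 0.001°.
North–south distance: 0.001° × 111699 m/° = 111.699 m.
In feet: 111.699 m ÷ 0.3048 ≈ 366.47 ft.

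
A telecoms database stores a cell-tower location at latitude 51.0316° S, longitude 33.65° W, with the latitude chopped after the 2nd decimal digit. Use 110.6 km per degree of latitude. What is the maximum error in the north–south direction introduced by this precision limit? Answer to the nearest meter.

Truncating at 2 decimal places can drop up to a full unit in the last place, so the latitude may be off by as much as 0.01°.
So the N–S error is at most 0.01 × 110600 = 1106 m.

1106 meters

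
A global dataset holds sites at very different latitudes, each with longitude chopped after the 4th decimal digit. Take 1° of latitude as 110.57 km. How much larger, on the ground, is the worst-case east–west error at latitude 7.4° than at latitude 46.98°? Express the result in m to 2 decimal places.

3.42 m

Truncating at 4 decimal places can drop up to a full unit in the last place, so the longitude may be off by as much as 0.0001°.
At 7.4°: 0.0001° × 110570 × cos 7.4° = 0.0001 × 110570 × 0.9917 ≈ 10.965 m.
Error at 46.98° = 0.0001° × 110570 × cos 46.98° ≈ 11.057 × 0.6823 = 7.5437 m.
So the lower-latitude error exceeds the higher by 10.965 − 7.5437 = 3.4212 m.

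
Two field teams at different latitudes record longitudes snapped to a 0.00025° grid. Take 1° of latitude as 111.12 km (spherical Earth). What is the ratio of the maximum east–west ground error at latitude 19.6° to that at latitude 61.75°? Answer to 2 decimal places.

With a 0.00025° grid the true value lies within half a step, ±0.00025°/2 = ±0.000125°, of the stored one.
At 19.6°: 0.000125° × 111120 × cos 19.6° = 0.000125 × 111120 × 0.9421 ≈ 13.085 m.
At 61.75°: 0.000125° × 111120 × cos 61.75° = 0.000125 × 111120 × 0.4733 ≈ 6.5744 m.
The ratio reduces to cos 19.6° / cos 61.75° = 0.9421/0.4733 ≈ 1.9903.

1.99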